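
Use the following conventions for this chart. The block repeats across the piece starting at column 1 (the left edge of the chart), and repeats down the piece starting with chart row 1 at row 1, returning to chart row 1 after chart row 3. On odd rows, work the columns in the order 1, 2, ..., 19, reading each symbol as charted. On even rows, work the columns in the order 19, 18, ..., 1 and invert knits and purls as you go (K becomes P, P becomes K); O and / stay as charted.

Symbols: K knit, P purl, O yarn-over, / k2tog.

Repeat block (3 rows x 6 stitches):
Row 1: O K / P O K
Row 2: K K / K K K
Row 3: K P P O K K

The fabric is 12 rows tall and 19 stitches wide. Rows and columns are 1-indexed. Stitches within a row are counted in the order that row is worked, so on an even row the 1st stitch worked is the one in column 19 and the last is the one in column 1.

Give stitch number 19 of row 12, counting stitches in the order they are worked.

Result:
P

Derivation:
For row 12: chart row = ((12-1) mod 3) + 1 = 3; this is a WS (even) row.
Chart row 3 tiled across columns 1-19: K P P O K K K P P O K K K P P O K K K
WS: work from column 19 back to column 1 (reverse the tiled row), swapping K<->P (O and / unchanged).
Row 12 as worked: P P P O K K P P P O K K P P P O K K P
Counting 19 along the worked row gives P.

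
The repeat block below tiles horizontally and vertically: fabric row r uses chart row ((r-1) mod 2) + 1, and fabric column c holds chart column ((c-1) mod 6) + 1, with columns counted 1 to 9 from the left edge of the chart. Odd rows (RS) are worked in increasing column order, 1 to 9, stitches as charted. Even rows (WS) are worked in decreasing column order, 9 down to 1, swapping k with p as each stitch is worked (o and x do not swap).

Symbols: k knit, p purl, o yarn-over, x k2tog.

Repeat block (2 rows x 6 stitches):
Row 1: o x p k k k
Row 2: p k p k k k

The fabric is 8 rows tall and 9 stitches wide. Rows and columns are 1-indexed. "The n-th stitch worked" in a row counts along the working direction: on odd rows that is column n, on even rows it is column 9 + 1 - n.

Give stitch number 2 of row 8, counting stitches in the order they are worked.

Row 8: (8-1) mod 2 = 1, so use chart row 2. Even row -> WS.
Chart row 2 tiled across columns 1-9: p k p k k k p k p
Wrong side: read the tiled row from column 9 down to 1 and exchange k with p (leave o, x).
Row 8 as worked: k p k p p p k p k
Stitch 2 in working order -> p

Stitch:
p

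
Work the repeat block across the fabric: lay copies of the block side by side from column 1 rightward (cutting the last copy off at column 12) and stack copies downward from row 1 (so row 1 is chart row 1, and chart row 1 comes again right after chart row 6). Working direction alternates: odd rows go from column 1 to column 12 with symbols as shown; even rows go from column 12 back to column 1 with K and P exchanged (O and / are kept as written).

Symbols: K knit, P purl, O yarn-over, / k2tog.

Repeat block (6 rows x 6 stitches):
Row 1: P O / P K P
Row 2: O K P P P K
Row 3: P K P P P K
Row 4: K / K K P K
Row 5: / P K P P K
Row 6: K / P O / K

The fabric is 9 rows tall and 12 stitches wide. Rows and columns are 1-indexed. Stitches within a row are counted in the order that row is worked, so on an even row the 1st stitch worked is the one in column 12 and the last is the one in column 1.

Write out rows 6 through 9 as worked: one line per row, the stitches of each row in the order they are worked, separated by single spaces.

== ROWS AS WORKED ==
P / O K / P P / O K / P
P O / P K P P O / P K P
P K K K P O P K K K P O
P K P P P K P K P P P K

Derivation:
Row 6: chart row 6, WS - tiled (columns 1-12): K / P O / K K / P O / K; work from column 12 back to 1 with K<->P swapped.
Row 7: chart row 1, RS - tile across columns 1-12 and work as-is.
Row 8: chart row 2, WS - tiled (columns 1-12): O K P P P K O K P P P K; work from column 12 back to 1 with K<->P swapped.
Row 9: chart row 3, RS - tile across columns 1-12 and work as-is.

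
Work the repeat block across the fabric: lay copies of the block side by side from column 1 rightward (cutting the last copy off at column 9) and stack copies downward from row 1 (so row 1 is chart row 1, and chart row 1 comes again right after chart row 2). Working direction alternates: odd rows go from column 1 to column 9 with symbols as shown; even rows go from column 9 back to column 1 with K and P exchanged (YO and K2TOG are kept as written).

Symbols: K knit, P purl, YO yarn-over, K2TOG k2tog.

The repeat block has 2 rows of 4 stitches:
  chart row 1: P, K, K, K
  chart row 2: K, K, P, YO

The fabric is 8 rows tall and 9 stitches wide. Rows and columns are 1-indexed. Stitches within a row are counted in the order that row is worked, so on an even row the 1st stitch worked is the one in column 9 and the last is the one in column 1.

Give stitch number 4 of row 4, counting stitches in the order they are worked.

For row 4: chart row = ((4-1) mod 2) + 1 = 2; this is a WS (even) row.
Chart row 2 tiled across columns 1-9: K K P YO K K P YO K
WS row: flip the tiled sequence (start at column 9) and apply K<->P; YO and K2TOG stay.
Row 4 as worked: P YO K P P YO K P P
Counting 4 along the worked row gives P.

Stitch:
P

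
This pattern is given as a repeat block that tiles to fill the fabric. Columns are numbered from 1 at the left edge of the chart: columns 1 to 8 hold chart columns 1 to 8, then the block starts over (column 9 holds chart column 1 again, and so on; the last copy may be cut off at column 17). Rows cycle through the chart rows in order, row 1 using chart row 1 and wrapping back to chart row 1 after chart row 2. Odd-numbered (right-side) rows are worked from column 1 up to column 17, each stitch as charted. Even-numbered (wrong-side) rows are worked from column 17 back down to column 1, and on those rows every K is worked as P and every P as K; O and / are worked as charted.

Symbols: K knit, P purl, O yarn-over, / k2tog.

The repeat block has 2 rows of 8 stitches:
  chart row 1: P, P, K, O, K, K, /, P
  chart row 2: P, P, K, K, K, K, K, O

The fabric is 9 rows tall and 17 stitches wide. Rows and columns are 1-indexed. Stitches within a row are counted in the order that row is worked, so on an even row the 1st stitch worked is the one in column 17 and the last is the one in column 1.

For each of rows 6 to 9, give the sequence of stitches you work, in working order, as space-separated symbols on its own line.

== ROWS AS WORKED ==
K O P P P P P K K O P P P P P K K
P P K O K K / P P P K O K K / P P
K O P P P P P K K O P P P P P K K
P P K O K K / P P P K O K K / P P

Derivation:
Row 6: chart row 2, WS - tiled (columns 1-17): P P K K K K K O P P K K K K K O P; work from column 17 back to 1 with K<->P swapped.
Row 7: chart row 1, RS - tile across columns 1-17 and work as-is.
Row 8: chart row 2, WS - tiled (columns 1-17): P P K K K K K O P P K K K K K O P; work from column 17 back to 1 with K<->P swapped.
Row 9: chart row 1, RS - tile across columns 1-17 and work as-is.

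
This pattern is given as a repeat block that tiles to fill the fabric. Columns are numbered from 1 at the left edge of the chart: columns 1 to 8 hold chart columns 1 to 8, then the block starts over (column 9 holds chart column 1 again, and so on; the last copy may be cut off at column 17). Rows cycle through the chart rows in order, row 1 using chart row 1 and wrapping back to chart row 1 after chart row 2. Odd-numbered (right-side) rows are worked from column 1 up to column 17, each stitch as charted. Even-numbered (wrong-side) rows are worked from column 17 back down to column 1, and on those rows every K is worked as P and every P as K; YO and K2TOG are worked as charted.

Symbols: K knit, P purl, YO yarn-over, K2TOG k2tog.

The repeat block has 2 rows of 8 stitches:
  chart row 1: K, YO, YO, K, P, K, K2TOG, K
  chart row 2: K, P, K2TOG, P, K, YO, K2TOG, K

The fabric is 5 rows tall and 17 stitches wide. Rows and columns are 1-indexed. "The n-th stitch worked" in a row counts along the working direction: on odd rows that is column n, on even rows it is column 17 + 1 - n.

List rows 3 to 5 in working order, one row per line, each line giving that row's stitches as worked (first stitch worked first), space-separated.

Result:
K YO YO K P K K2TOG K K YO YO K P K K2TOG K K
P P K2TOG YO P K K2TOG K P P K2TOG YO P K K2TOG K P
K YO YO K P K K2TOG K K YO YO K P K K2TOG K K

Derivation:
Row 3: chart row 1, RS - tile across columns 1-17 and work as-is.
Row 4: chart row 2, WS - tiled (columns 1-17): K P K2TOG P K YO K2TOG K K P K2TOG P K YO K2TOG K K; work from column 17 back to 1 with K<->P swapped.
Row 5: chart row 1, RS - tile across columns 1-17 and work as-is.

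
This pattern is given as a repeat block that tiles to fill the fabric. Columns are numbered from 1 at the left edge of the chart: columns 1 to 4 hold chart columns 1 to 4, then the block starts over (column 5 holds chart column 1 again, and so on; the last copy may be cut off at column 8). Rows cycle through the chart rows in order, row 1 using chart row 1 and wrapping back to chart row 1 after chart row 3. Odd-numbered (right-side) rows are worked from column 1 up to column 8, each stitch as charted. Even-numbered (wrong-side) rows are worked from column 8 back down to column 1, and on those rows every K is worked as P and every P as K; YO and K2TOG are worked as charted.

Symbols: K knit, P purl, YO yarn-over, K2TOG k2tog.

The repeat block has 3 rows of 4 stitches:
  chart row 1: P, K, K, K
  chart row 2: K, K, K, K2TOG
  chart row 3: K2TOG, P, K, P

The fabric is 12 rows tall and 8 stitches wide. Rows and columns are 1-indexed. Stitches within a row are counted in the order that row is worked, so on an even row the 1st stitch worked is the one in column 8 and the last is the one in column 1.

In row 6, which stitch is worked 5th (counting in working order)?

Row 6 uses chart row ((6-1) mod 3)+1 = 3. Row 6 is even, so WS.
Chart row 3 tiled across columns 1-8: K2TOG P K P K2TOG P K P
Wrong side: read the tiled row from column 8 down to 1 and exchange K with P (leave YO, K2TOG).
Row 6 as worked: K P K K2TOG K P K K2TOG
Stitch 5 in working order -> K

== STITCH ==
K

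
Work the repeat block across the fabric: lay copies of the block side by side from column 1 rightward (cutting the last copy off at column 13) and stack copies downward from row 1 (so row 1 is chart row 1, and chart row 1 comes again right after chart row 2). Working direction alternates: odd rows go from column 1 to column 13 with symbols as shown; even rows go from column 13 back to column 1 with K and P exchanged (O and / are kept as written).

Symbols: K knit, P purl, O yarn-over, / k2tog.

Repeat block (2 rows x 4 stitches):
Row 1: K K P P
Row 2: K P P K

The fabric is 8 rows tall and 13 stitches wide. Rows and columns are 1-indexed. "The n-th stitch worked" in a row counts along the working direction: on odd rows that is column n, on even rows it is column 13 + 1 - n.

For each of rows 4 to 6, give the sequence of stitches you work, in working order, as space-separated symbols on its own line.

Result:
P P K K P P K K P P K K P
K K P P K K P P K K P P K
P P K K P P K K P P K K P

Derivation:
Row 4: chart row 2, WS - tiled (columns 1-13): K P P K K P P K K P P K K; work from column 13 back to 1 with K<->P swapped.
Row 5: chart row 1, RS - tile across columns 1-13 and work as-is.
Row 6: chart row 2, WS - tiled (columns 1-13): K P P K K P P K K P P K K; work from column 13 back to 1 with K<->P swapped.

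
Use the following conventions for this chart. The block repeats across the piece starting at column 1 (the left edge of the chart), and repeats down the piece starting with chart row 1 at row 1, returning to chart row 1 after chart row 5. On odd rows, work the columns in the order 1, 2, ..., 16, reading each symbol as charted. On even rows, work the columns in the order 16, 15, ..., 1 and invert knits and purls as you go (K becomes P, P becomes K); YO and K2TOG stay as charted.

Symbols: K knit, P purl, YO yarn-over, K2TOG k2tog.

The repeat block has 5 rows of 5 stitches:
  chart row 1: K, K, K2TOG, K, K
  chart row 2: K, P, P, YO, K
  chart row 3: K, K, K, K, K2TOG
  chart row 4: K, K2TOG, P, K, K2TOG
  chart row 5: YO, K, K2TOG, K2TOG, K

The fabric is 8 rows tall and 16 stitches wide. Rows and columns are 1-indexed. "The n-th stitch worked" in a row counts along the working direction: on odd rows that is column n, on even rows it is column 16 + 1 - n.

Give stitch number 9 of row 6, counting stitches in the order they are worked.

Row 6 uses chart row ((6-1) mod 5)+1 = 1. Row 6 is even, so WS.
Chart row 1 tiled across columns 1-16: K K K2TOG K K K K K2TOG K K K K K2TOG K K K
WS: work from column 16 back to column 1 (reverse the tiled row), swapping K<->P (YO and K2TOG unchanged).
Row 6 as worked: P P P K2TOG P P P P K2TOG P P P P K2TOG P P
The 9th stitch worked is K2TOG.

== STITCH ==
K2TOG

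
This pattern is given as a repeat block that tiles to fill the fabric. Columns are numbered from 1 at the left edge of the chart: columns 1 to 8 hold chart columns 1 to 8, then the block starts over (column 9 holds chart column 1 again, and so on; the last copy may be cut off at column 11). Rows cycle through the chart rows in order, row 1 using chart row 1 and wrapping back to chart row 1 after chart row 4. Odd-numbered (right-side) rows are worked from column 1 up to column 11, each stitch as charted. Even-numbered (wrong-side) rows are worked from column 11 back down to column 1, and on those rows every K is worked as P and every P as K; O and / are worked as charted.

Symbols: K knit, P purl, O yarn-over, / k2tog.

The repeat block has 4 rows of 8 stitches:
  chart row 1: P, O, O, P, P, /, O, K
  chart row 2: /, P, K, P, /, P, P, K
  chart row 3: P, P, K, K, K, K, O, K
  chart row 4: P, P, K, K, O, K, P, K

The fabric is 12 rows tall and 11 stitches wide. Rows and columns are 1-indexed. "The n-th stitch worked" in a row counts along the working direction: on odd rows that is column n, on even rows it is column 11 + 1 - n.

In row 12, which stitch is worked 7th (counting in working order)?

Result:
O

Derivation:
Row 12 uses chart row ((12-1) mod 4)+1 = 4. Row 12 is even, so WS.
Chart row 4 tiled across columns 1-11: P P K K O K P K P P K
Wrong side: read the tiled row from column 11 down to 1 and exchange K with P (leave O, /).
Row 12 as worked: P K K P K P O P P K K
Stitch 7 in working order -> O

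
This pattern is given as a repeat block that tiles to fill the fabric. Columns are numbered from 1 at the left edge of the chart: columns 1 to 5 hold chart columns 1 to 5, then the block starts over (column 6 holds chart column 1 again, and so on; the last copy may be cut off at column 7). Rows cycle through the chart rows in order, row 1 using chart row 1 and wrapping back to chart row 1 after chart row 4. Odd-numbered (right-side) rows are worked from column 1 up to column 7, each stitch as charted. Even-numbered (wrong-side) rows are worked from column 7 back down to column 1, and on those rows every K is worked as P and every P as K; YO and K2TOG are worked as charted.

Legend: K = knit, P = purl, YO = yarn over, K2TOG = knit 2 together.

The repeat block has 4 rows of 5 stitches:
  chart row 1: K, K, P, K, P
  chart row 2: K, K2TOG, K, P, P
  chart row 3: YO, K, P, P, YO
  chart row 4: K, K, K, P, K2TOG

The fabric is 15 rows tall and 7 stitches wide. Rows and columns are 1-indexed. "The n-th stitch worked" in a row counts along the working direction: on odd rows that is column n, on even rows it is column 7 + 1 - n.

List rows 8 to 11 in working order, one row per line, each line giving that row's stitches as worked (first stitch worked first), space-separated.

Rows as worked:
P P K2TOG K P P P
K K P K P K K
K2TOG P K K P K2TOG P
YO K P P YO YO K

Derivation:
Row 8: chart row 4, WS - tiled (columns 1-7): K K K P K2TOG K K; work from column 7 back to 1 with K<->P swapped.
Row 9: chart row 1, RS - tile across columns 1-7 and work as-is.
Row 10: chart row 2, WS - tiled (columns 1-7): K K2TOG K P P K K2TOG; work from column 7 back to 1 with K<->P swapped.
Row 11: chart row 3, RS - tile across columns 1-7 and work as-is.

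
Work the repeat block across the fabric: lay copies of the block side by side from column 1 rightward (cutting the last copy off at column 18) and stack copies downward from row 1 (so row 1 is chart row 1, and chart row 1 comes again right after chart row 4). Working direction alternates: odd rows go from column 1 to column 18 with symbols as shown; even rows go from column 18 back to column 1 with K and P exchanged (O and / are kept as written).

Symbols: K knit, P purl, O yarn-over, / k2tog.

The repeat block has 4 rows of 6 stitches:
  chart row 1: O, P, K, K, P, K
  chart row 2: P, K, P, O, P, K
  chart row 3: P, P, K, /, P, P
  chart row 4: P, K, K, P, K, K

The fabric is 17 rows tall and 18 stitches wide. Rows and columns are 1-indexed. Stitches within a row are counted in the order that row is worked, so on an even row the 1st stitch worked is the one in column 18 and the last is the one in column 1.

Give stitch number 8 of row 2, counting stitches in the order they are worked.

== STITCH ==
K

Derivation:
For row 2: chart row = ((2-1) mod 4) + 1 = 2; this is a WS (even) row.
Chart row 2 tiled across columns 1-18: P K P O P K P K P O P K P K P O P K
WS: work from column 18 back to column 1 (reverse the tiled row), swapping K<->P (O and / unchanged).
Row 2 as worked: P K O K P K P K O K P K P K O K P K
Stitch 8 in working order -> K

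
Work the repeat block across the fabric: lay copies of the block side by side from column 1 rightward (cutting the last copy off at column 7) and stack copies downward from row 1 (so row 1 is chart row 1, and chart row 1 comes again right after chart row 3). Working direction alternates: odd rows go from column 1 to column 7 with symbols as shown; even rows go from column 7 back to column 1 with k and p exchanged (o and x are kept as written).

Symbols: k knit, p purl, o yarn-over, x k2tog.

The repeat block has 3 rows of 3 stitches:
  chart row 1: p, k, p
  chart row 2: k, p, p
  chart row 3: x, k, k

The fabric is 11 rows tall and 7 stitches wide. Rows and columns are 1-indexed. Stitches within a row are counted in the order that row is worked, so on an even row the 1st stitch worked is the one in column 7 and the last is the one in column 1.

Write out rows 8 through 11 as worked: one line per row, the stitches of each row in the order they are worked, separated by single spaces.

== ROWS AS WORKED ==
p k k p k k p
x k k x k k x
k k p k k p k
k p p k p p k

Derivation:
Row 8: chart row 2, WS - tiled (columns 1-7): k p p k p p k; work from column 7 back to 1 with k<->p swapped.
Row 9: chart row 3, RS - tile across columns 1-7 and work as-is.
Row 10: chart row 1, WS - tiled (columns 1-7): p k p p k p p; work from column 7 back to 1 with k<->p swapped.
Row 11: chart row 2, RS - tile across columns 1-7 and work as-is.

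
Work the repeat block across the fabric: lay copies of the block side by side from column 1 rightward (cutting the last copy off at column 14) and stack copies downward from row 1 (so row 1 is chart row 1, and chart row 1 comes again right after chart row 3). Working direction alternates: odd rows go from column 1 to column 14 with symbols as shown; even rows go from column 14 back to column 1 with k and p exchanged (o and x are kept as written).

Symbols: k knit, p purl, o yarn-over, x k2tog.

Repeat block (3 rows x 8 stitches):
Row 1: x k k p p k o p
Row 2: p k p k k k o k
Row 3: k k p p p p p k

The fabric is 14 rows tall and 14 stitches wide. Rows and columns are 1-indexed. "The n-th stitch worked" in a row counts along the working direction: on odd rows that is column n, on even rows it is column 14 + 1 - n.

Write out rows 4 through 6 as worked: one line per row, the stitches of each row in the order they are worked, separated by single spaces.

Row 4: chart row 1, WS - tiled (columns 1-14): x k k p p k o p x k k p p k; work from column 14 back to 1 with k<->p swapped.
Row 5: chart row 2, RS - tile across columns 1-14 and work as-is.
Row 6: chart row 3, WS - tiled (columns 1-14): k k p p p p p k k k p p p p; work from column 14 back to 1 with k<->p swapped.

Rows as worked:
p k k p p x k o p k k p p x
p k p k k k o k p k p k k k
k k k k p p p k k k k k p p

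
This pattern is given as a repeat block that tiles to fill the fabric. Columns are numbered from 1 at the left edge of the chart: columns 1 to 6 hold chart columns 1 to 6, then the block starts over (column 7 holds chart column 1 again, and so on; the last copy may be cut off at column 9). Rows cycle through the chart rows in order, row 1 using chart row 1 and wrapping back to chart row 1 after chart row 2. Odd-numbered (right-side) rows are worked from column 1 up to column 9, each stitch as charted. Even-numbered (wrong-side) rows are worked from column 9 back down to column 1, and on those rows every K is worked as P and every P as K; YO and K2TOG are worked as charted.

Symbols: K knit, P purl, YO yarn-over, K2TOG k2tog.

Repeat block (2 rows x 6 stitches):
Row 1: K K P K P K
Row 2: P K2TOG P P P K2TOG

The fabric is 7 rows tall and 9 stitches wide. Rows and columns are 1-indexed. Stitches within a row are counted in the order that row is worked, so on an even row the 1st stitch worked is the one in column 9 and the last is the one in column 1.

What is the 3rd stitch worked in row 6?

== STITCH ==
K

Derivation:
Row 6 uses chart row ((6-1) mod 2)+1 = 2. Row 6 is even, so WS.
Chart row 2 tiled across columns 1-9: P K2TOG P P P K2TOG P K2TOG P
WS: work from column 9 back to column 1 (reverse the tiled row), swapping K<->P (YO and K2TOG unchanged).
Row 6 as worked: K K2TOG K K2TOG K K K K2TOG K
Counting 3 along the worked row gives K.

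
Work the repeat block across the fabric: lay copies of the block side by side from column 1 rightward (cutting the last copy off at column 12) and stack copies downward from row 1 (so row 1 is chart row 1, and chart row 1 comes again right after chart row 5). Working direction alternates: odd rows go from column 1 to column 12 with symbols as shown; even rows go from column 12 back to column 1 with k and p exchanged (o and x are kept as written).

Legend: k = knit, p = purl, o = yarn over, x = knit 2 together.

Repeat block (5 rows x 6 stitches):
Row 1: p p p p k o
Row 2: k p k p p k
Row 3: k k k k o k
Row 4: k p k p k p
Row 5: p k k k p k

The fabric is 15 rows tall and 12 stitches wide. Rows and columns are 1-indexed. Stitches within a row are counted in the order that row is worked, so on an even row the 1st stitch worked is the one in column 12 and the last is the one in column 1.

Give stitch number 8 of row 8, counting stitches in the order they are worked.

Stitch:
o

Derivation:
For row 8: chart row = ((8-1) mod 5) + 1 = 3; this is a WS (even) row.
Chart row 3 tiled across columns 1-12: k k k k o k k k k k o k
WS: work from column 12 back to column 1 (reverse the tiled row), swapping k<->p (o and x unchanged).
Row 8 as worked: p o p p p p p o p p p p
The 8th stitch worked is o.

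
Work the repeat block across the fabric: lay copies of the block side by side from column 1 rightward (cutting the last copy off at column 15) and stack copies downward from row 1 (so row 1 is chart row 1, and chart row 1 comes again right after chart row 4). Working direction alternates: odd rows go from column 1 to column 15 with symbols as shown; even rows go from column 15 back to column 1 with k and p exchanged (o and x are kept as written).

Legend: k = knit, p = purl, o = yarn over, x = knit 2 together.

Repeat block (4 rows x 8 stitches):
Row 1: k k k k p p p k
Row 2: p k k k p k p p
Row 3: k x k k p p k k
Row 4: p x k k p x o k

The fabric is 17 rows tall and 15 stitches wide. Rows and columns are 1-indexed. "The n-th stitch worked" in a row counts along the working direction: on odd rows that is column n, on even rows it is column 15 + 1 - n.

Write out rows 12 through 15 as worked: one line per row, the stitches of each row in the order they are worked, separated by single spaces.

Row 12: chart row 4, WS - tiled (columns 1-15): p x k k p x o k p x k k p x o; work from column 15 back to 1 with k<->p swapped.
Row 13: chart row 1, RS - tile across columns 1-15 and work as-is.
Row 14: chart row 2, WS - tiled (columns 1-15): p k k k p k p p p k k k p k p; work from column 15 back to 1 with k<->p swapped.
Row 15: chart row 3, RS - tile across columns 1-15 and work as-is.

== ROWS AS WORKED ==
o x k p p x k p o x k p p x k
k k k k p p p k k k k k p p p
k p k p p p k k k p k p p p k
k x k k p p k k k x k k p p k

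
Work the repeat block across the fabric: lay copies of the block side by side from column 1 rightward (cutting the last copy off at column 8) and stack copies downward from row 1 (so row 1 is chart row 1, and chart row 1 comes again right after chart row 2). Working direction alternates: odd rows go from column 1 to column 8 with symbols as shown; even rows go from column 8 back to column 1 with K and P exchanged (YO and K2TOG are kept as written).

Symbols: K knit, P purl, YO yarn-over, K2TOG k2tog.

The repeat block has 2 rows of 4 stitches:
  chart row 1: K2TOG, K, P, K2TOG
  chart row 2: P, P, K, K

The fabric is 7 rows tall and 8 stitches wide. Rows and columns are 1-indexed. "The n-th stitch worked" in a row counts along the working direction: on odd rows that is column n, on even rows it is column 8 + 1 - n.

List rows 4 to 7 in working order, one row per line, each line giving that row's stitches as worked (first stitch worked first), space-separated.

== ROWS AS WORKED ==
P P K K P P K K
K2TOG K P K2TOG K2TOG K P K2TOG
P P K K P P K K
K2TOG K P K2TOG K2TOG K P K2TOG

Derivation:
Row 4: chart row 2, WS - tiled (columns 1-8): P P K K P P K K; work from column 8 back to 1 with K<->P swapped.
Row 5: chart row 1, RS - tile across columns 1-8 and work as-is.
Row 6: chart row 2, WS - tiled (columns 1-8): P P K K P P K K; work from column 8 back to 1 with K<->P swapped.
Row 7: chart row 1, RS - tile across columns 1-8 and work as-is.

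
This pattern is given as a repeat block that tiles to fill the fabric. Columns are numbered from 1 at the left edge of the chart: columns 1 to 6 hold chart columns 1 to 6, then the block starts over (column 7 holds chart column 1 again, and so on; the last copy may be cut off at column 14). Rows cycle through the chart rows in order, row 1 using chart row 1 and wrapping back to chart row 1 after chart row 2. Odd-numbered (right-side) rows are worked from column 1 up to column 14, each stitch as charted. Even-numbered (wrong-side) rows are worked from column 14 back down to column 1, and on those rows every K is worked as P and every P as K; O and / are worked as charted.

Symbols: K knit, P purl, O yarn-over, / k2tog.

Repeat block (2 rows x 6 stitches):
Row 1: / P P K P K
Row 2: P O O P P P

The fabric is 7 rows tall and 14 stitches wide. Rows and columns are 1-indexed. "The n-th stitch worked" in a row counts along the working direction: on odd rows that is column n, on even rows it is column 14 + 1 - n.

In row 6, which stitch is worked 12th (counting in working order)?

Row 6: (6-1) mod 2 = 1, so use chart row 2. Even row -> WS.
Chart row 2 tiled across columns 1-14: P O O P P P P O O P P P P O
Wrong side: read the tiled row from column 14 down to 1 and exchange K with P (leave O, /).
Row 6 as worked: O K K K K O O K K K K O O K
Stitch 12 in working order -> O

Stitch:
O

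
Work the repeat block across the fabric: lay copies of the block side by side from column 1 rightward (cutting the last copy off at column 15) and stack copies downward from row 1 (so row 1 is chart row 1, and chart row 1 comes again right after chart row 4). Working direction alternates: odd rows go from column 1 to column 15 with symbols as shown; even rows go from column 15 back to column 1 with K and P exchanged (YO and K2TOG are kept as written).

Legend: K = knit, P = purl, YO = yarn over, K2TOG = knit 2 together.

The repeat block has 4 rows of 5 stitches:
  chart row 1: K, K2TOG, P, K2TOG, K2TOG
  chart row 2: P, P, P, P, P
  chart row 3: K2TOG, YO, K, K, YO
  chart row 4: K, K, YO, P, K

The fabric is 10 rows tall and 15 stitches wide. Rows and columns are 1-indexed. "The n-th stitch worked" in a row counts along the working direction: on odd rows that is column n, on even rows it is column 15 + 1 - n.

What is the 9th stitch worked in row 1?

For row 1: chart row = ((1-1) mod 4) + 1 = 1; this is a RS (odd) row.
Chart row 1 tiled across columns 1-15: K K2TOG P K2TOG K2TOG K K2TOG P K2TOG K2TOG K K2TOG P K2TOG K2TOG
RS row: no reversal, no swap; stitch n worked = column n.
Counting 9 along the worked row gives K2TOG.

Result:
K2TOG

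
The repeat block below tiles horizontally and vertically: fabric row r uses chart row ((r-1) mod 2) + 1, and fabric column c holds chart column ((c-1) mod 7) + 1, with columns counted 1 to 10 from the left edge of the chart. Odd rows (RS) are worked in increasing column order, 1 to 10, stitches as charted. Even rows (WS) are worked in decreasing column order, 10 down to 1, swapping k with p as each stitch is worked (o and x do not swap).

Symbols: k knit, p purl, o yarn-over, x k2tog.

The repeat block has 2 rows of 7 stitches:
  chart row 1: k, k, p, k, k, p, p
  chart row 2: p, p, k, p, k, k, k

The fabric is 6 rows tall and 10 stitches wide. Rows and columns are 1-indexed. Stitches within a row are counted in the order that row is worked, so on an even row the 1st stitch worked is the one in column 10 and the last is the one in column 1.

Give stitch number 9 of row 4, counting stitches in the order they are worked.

Result:
k

Derivation:
Row 4: (4-1) mod 2 = 1, so use chart row 2. Even row -> WS.
Chart row 2 tiled across columns 1-10: p p k p k k k p p k
WS: work from column 10 back to column 1 (reverse the tiled row), swapping k<->p (o and x unchanged).
Row 4 as worked: p k k p p p k p k k
The 9th stitch worked is k.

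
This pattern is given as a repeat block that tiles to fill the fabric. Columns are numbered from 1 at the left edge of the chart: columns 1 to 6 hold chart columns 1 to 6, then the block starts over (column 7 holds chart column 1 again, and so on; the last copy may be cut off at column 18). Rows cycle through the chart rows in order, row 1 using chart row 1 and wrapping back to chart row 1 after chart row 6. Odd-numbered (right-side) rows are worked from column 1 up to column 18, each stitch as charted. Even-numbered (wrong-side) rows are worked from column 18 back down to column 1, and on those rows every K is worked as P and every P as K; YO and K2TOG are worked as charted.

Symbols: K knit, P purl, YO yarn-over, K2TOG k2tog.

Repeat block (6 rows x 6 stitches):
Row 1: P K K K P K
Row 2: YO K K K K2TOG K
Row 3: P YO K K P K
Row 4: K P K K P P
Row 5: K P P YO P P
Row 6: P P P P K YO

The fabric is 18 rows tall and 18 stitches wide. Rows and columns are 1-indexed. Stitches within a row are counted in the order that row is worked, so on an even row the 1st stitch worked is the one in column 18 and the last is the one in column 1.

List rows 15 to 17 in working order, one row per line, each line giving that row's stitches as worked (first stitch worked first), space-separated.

Result:
P YO K K P K P YO K K P K P YO K K P K
K K P P K P K K P P K P K K P P K P
K P P YO P P K P P YO P P K P P YO P P

Derivation:
Row 15: chart row 3, RS - tile across columns 1-18 and work as-is.
Row 16: chart row 4, WS - tiled (columns 1-18): K P K K P P K P K K P P K P K K P P; work from column 18 back to 1 with K<->P swapped.
Row 17: chart row 5, RS - tile across columns 1-18 and work as-is.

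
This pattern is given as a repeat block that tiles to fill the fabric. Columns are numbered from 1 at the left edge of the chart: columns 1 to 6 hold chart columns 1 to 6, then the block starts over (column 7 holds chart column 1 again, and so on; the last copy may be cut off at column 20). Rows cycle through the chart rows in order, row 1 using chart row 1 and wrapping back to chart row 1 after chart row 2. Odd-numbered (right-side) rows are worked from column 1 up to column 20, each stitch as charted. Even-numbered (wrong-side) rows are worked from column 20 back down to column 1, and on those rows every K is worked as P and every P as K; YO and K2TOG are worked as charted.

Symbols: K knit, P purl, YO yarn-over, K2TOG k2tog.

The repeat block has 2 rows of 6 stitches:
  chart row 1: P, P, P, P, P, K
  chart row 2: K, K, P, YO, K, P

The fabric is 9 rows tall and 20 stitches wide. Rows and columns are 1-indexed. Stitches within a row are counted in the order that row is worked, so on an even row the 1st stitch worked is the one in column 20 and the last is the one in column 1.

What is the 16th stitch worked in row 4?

Row 4 uses chart row ((4-1) mod 2)+1 = 2. Row 4 is even, so WS.
Chart row 2 tiled across columns 1-20: K K P YO K P K K P YO K P K K P YO K P K K
WS: work from column 20 back to column 1 (reverse the tiled row), swapping K<->P (YO and K2TOG unchanged).
Row 4 as worked: P P K P YO K P P K P YO K P P K P YO K P P
Stitch 16 in working order -> P

== STITCH ==
P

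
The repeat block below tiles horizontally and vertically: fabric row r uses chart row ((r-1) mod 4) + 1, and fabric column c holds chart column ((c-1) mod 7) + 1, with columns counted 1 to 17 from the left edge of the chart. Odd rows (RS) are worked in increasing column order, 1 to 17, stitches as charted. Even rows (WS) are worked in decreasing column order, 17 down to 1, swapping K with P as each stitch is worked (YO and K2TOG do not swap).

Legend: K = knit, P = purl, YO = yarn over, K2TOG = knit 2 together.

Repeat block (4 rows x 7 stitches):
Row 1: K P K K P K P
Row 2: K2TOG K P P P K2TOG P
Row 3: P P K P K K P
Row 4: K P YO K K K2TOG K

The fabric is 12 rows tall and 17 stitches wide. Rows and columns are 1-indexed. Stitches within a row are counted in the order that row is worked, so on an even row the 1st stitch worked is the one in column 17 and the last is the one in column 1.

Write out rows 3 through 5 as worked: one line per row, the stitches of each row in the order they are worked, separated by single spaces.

Rows as worked:
P P K P K K P P P K P K K P P P K
YO K P P K2TOG P P YO K P P K2TOG P P YO K P
K P K K P K P K P K K P K P K P K

Derivation:
Row 3: chart row 3, RS - tile across columns 1-17 and work as-is.
Row 4: chart row 4, WS - tiled (columns 1-17): K P YO K K K2TOG K K P YO K K K2TOG K K P YO; work from column 17 back to 1 with K<->P swapped.
Row 5: chart row 1, RS - tile across columns 1-17 and work as-is.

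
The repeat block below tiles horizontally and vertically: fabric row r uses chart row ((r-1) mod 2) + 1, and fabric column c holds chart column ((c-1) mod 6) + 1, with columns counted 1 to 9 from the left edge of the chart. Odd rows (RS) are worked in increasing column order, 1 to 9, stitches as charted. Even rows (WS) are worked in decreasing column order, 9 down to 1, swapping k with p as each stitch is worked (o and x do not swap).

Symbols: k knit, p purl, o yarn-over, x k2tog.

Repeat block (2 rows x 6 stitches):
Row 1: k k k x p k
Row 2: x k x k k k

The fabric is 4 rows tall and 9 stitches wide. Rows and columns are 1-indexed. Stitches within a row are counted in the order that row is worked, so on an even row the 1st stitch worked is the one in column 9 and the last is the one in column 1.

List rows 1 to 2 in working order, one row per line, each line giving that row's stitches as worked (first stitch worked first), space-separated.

Row 1: chart row 1, RS - tile across columns 1-9 and work as-is.
Row 2: chart row 2, WS - tiled (columns 1-9): x k x k k k x k x; work from column 9 back to 1 with k<->p swapped.

== ROWS AS WORKED ==
k k k x p k k k k
x p x p p p x p x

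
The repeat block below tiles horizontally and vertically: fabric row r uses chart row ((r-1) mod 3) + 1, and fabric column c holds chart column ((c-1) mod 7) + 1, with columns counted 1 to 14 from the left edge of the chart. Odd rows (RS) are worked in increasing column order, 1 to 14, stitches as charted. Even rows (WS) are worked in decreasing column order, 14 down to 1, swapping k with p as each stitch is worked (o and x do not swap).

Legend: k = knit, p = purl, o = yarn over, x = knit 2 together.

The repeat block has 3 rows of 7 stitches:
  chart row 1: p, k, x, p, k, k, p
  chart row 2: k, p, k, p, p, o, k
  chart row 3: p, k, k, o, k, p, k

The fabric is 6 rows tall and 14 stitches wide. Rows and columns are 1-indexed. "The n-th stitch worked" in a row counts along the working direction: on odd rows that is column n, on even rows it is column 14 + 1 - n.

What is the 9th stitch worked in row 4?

Row 4: (4-1) mod 3 = 0, so use chart row 1. Even row -> WS.
Chart row 1 tiled across columns 1-14: p k x p k k p p k x p k k p
Wrong side: read the tiled row from column 14 down to 1 and exchange k with p (leave o, x).
Row 4 as worked: k p p k x p k k p p k x p k
The 9th stitch worked is p.

Stitch:
p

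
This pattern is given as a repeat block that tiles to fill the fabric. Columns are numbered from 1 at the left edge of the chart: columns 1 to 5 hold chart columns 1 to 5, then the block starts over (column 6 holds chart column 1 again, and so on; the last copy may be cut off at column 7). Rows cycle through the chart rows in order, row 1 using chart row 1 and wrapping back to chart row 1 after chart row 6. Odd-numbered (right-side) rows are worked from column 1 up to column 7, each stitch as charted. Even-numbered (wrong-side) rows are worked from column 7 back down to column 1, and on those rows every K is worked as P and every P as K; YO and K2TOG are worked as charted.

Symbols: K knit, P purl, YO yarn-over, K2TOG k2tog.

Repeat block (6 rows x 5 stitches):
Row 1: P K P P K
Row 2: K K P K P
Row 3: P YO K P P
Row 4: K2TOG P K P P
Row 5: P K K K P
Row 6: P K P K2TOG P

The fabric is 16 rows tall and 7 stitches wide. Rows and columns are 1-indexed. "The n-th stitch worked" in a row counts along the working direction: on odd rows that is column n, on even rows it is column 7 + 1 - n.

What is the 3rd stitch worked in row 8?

Result:
K

Derivation:
Row 8: (8-1) mod 6 = 1, so use chart row 2. Even row -> WS.
Chart row 2 tiled across columns 1-7: K K P K P K K
WS: work from column 7 back to column 1 (reverse the tiled row), swapping K<->P (YO and K2TOG unchanged).
Row 8 as worked: P P K P K P P
The 3rd stitch worked is K.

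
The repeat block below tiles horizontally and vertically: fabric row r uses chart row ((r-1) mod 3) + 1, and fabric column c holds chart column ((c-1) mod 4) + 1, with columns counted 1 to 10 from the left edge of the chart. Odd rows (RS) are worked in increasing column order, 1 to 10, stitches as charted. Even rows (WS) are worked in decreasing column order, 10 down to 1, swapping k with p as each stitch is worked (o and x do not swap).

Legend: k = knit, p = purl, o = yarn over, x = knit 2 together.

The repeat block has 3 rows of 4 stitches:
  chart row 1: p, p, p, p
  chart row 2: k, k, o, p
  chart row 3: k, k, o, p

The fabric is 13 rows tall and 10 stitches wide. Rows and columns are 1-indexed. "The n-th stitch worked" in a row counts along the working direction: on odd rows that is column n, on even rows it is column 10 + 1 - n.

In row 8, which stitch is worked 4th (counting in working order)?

== STITCH ==
o

Derivation:
Row 8: (8-1) mod 3 = 1, so use chart row 2. Even row -> WS.
Chart row 2 tiled across columns 1-10: k k o p k k o p k k
WS row: flip the tiled sequence (start at column 10) and apply k<->p; o and x stay.
Row 8 as worked: p p k o p p k o p p
Counting 4 along the worked row gives o.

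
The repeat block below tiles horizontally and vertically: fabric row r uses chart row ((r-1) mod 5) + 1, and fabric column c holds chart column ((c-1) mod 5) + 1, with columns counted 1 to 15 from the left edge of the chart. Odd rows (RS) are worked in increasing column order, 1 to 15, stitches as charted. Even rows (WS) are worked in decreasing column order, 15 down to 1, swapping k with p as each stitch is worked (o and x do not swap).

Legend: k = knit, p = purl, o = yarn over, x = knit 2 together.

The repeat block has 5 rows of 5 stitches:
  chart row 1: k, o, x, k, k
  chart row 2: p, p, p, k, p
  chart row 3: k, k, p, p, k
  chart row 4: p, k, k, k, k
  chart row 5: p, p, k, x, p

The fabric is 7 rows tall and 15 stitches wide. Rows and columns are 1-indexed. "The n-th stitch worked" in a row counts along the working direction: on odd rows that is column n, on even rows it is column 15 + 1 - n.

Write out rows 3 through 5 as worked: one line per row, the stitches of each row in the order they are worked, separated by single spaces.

Result:
k k p p k k k p p k k k p p k
p p p p k p p p p k p p p p k
p p k x p p p k x p p p k x p

Derivation:
Row 3: chart row 3, RS - tile across columns 1-15 and work as-is.
Row 4: chart row 4, WS - tiled (columns 1-15): p k k k k p k k k k p k k k k; work from column 15 back to 1 with k<->p swapped.
Row 5: chart row 5, RS - tile across columns 1-15 and work as-is.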